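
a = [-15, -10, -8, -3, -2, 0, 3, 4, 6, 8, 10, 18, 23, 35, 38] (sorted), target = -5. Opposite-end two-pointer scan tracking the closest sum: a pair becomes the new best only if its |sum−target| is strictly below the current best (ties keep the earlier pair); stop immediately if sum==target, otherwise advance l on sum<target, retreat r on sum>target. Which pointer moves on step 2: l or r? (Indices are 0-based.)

l=0 r=14: -15+38=23 d=28 *, r--
l=0 r=13: -15+35=20 d=25 *, r--

r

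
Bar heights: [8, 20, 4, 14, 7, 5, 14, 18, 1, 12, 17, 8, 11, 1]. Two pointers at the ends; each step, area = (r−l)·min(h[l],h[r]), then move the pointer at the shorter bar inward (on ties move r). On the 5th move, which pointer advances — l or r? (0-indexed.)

[0,13] min(8,1)*13=13 best=13 * → r--
[0,12] min(8,11)*12=96 best=96 * → l++
[1,12] min(20,11)*11=121 best=121 * → r--
[1,11] min(20,8)*10=80 best=121 → r--
[1,10] min(20,17)*9=153 best=153 * → r--

r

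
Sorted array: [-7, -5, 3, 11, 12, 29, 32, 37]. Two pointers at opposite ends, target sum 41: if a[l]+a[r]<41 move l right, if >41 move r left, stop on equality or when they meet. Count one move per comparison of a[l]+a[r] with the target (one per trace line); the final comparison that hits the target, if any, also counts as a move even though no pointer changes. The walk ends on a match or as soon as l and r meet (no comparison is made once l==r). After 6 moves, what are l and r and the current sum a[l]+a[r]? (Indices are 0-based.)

l=0 r=7: -7+37=30 <41, l++
l=1 r=7: -5+37=32 <41, l++
l=2 r=7: 3+37=40 <41, l++
l=3 r=7: 11+37=48 >41, r--
l=3 r=6: 11+32=43 >41, r--
l=3 r=5: 11+29=40 <41, l++

l=4, r=5, sum=41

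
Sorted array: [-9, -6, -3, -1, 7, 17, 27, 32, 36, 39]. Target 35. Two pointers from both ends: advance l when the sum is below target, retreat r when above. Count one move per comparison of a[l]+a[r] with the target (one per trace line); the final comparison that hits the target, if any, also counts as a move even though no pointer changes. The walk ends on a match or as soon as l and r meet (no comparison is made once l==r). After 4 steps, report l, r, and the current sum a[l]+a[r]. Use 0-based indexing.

[0,9] -9+39=30 <35 → l++
[1,9] -6+39=33 <35 → l++
[2,9] -3+39=36 >35 → r--
[2,8] -3+36=33 <35 → l++

l=3, r=8, sum=35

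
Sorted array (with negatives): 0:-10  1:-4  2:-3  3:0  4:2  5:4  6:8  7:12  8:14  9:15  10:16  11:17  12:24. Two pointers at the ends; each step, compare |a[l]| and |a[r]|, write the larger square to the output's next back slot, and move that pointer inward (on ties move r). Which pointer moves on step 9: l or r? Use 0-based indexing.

r

[0,12] |-10|<=|24| out[12]=576 → r--
[0,11] |-10|<=|17| out[11]=289 → r--
[0,10] |-10|<=|16| out[10]=256 → r--
[0,9] |-10|<=|15| out[9]=225 → r--
[0,8] |-10|<=|14| out[8]=196 → r--
[0,7] |-10|<=|12| out[7]=144 → r--
[0,6] |-10|>|8| out[6]=100 → l++
[1,6] |-4|<=|8| out[5]=64 → r--
[1,5] |-4|<=|4| out[4]=16 → r--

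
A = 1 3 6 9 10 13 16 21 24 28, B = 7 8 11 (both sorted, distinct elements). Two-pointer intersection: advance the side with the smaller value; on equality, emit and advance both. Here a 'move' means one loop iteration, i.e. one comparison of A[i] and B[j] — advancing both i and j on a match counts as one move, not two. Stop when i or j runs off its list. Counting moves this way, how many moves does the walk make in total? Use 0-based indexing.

[i=0,j=0] 1<7 → i++
[i=1,j=0] 3<7 → i++
[i=2,j=0] 6<7 → i++
[i=3,j=0] 9>7 → j++
[i=3,j=1] 9>8 → j++
[i=3,j=2] 9<11 → i++
[i=4,j=2] 10<11 → i++
[i=5,j=2] 13>11 → j++

8 moves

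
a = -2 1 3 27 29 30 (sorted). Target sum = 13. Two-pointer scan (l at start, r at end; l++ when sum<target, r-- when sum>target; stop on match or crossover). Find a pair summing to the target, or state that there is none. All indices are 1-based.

l=1 r=6: -2+30=28 >13, r--
l=1 r=5: -2+29=27 >13, r--
l=1 r=4: -2+27=25 >13, r--
l=1 r=3: -2+3=1 <13, l++
l=2 r=3: 1+3=4 <13, l++

no pair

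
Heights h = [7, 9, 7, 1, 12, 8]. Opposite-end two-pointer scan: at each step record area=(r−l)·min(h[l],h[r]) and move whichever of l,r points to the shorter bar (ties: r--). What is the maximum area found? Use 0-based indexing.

max area = 35

l=0 r=5: min(7,8)*5=35 best=35 *, l++
l=1 r=5: min(9,8)*4=32 best=35, r--
l=1 r=4: min(9,12)*3=27 best=35, l++
l=2 r=4: min(7,12)*2=14 best=35, l++
l=3 r=4: min(1,12)*1=1 best=35, l++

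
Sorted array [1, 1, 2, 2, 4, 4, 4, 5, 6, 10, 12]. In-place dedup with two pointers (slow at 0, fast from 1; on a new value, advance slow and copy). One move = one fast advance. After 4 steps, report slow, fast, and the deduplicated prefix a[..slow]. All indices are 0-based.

slow=2, fast=5, prefix=[1, 2, 4]

slow=0 fast=1: a[fast]=1=a[slow] dup, fast++
slow=0 fast=2: a[fast]=2≠a[slow]=1 write a[1]=2, slow++,fast++
slow=1 fast=3: a[fast]=2=a[slow] dup, fast++
slow=1 fast=4: a[fast]=4≠a[slow]=2 write a[2]=4, slow++,fast++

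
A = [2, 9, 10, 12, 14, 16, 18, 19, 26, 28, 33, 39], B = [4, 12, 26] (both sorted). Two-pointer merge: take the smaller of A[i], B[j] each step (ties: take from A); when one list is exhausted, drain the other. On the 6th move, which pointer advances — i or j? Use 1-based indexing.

i=1 j=1: A[i]=2<=B[j]=4 take 2, i++
i=2 j=1: A[i]=9>B[j]=4 take 4, j++
i=2 j=2: A[i]=9<=B[j]=12 take 9, i++
i=3 j=2: A[i]=10<=B[j]=12 take 10, i++
i=4 j=2: A[i]=12<=B[j]=12 take 12, i++
i=5 j=2: A[i]=14>B[j]=12 take 12, j++

j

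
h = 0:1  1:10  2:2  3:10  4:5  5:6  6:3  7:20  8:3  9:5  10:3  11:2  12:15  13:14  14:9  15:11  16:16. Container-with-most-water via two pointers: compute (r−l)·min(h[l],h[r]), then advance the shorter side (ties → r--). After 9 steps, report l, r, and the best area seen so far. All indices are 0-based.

l=7, r=14, best area=150

[0,16] min(1,16)*16=16 best=16 * → l++
[1,16] min(10,16)*15=150 best=150 * → l++
[2,16] min(2,16)*14=28 best=150 → l++
[3,16] min(10,16)*13=130 best=150 → l++
[4,16] min(5,16)*12=60 best=150 → l++
[5,16] min(6,16)*11=66 best=150 → l++
[6,16] min(3,16)*10=30 best=150 → l++
[7,16] min(20,16)*9=144 best=150 → r--
[7,15] min(20,11)*8=88 best=150 → r--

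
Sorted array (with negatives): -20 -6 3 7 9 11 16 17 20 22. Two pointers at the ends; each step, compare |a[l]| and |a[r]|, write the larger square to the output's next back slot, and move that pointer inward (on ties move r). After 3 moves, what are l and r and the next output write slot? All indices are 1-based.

[1,10] |-20|<=|22| out[10]=484 → r--
[1,9] |-20|<=|20| out[9]=400 → r--
[1,8] |-20|>|17| out[8]=400 → l++

l=2, r=8, next write slot=7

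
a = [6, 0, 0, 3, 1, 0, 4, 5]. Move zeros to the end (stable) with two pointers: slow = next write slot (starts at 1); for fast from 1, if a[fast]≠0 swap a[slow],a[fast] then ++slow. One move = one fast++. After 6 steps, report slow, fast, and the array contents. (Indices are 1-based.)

slow=4, fast=7, a=[6, 3, 1, 0, 0, 0, 4, 5]

slow=1 fast=1: a[fast]=6≠0 swap→a[1]=6, slow++,fast++
slow=2 fast=2: a[fast]=0, fast++
slow=2 fast=3: a[fast]=0, fast++
slow=2 fast=4: a[fast]=3≠0 swap→a[2]=3, slow++,fast++
slow=3 fast=5: a[fast]=1≠0 swap→a[3]=1, slow++,fast++
slow=4 fast=6: a[fast]=0, fast++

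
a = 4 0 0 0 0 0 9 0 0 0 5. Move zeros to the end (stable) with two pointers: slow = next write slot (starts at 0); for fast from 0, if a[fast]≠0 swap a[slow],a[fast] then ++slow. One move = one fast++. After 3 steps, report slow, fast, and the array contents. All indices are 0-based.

slow=0 fast=0: a[fast]=4≠0 swap→a[0]=4, slow++,fast++
slow=1 fast=1: a[fast]=0, fast++
slow=1 fast=2: a[fast]=0, fast++

slow=1, fast=3, a=[4, 0, 0, 0, 0, 0, 9, 0, 0, 0, 5]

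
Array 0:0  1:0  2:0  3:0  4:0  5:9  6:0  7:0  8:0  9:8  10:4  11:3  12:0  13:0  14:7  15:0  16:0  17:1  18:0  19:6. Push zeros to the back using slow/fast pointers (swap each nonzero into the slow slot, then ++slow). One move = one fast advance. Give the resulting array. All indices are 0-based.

(s=0,f=0) a[fast]=0 → fast++
(s=0,f=1) a[fast]=0 → fast++
(s=0,f=2) a[fast]=0 → fast++
(s=0,f=3) a[fast]=0 → fast++
(s=0,f=4) a[fast]=0 → fast++
(s=0,f=5) a[fast]=9≠0 swap→a[0]=9 → slow++,fast++
(s=1,f=6) a[fast]=0 → fast++
(s=1,f=7) a[fast]=0 → fast++
(s=1,f=8) a[fast]=0 → fast++
(s=1,f=9) a[fast]=8≠0 swap→a[1]=8 → slow++,fast++
(s=2,f=10) a[fast]=4≠0 swap→a[2]=4 → slow++,fast++
(s=3,f=11) a[fast]=3≠0 swap→a[3]=3 → slow++,fast++
(s=4,f=12) a[fast]=0 → fast++
(s=4,f=13) a[fast]=0 → fast++
(s=4,f=14) a[fast]=7≠0 swap→a[4]=7 → slow++,fast++
(s=5,f=15) a[fast]=0 → fast++
(s=5,f=16) a[fast]=0 → fast++
(s=5,f=17) a[fast]=1≠0 swap→a[5]=1 → slow++,fast++
(s=6,f=18) a[fast]=0 → fast++
(s=6,f=19) a[fast]=6≠0 swap→a[6]=6 → slow++,fast++

[9, 8, 4, 3, 7, 1, 6, 0, 0, 0, 0, 0, 0, 0, 0, 0, 0, 0, 0, 0]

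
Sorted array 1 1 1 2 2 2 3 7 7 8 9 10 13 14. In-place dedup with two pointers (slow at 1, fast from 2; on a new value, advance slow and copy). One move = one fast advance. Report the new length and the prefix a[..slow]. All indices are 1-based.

slow=1 fast=2: a[fast]=1=a[slow] dup, fast++
slow=1 fast=3: a[fast]=1=a[slow] dup, fast++
slow=1 fast=4: a[fast]=2≠a[slow]=1 write a[2]=2, slow++,fast++
slow=2 fast=5: a[fast]=2=a[slow] dup, fast++
slow=2 fast=6: a[fast]=2=a[slow] dup, fast++
slow=2 fast=7: a[fast]=3≠a[slow]=2 write a[3]=3, slow++,fast++
slow=3 fast=8: a[fast]=7≠a[slow]=3 write a[4]=7, slow++,fast++
slow=4 fast=9: a[fast]=7=a[slow] dup, fast++
slow=4 fast=10: a[fast]=8≠a[slow]=7 write a[5]=8, slow++,fast++
slow=5 fast=11: a[fast]=9≠a[slow]=8 write a[6]=9, slow++,fast++
slow=6 fast=12: a[fast]=10≠a[slow]=9 write a[7]=10, slow++,fast++
slow=7 fast=13: a[fast]=13≠a[slow]=10 write a[8]=13, slow++,fast++
slow=8 fast=14: a[fast]=14≠a[slow]=13 write a[9]=14, slow++,fast++

length 9; prefix = [1, 2, 3, 7, 8, 9, 10, 13, 14]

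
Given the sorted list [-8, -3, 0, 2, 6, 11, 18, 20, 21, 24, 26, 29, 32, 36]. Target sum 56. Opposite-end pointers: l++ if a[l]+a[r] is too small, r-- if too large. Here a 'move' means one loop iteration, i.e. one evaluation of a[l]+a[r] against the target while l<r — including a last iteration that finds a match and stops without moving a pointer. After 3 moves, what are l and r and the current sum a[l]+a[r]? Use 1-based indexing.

[1,14] -8+36=28 <56 → l++
[2,14] -3+36=33 <56 → l++
[3,14] 0+36=36 <56 → l++

l=4, r=14, sum=38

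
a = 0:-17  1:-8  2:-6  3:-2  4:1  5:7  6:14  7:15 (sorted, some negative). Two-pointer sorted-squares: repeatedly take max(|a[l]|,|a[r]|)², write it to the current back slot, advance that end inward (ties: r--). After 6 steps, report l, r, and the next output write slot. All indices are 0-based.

l=3, r=4, next write slot=1

[0,7] |-17|>|15| out[7]=289 → l++
[1,7] |-8|<=|15| out[6]=225 → r--
[1,6] |-8|<=|14| out[5]=196 → r--
[1,5] |-8|>|7| out[4]=64 → l++
[2,5] |-6|<=|7| out[3]=49 → r--
[2,4] |-6|>|1| out[2]=36 → l++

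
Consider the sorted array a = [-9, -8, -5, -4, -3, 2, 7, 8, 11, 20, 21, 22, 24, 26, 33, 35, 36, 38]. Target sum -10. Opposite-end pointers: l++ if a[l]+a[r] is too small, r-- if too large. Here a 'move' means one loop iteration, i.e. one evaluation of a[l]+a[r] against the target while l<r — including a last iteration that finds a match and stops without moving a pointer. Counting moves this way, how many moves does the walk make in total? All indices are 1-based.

[1,18] -9+38=29 >-10 → r--
[1,17] -9+36=27 >-10 → r--
[1,16] -9+35=26 >-10 → r--
[1,15] -9+33=24 >-10 → r--
[1,14] -9+26=17 >-10 → r--
[1,13] -9+24=15 >-10 → r--
[1,12] -9+22=13 >-10 → r--
[1,11] -9+21=12 >-10 → r--
[1,10] -9+20=11 >-10 → r--
[1,9] -9+11=2 >-10 → r--
[1,8] -9+8=-1 >-10 → r--
[1,7] -9+7=-2 >-10 → r--
[1,6] -9+2=-7 >-10 → r--
[1,5] -9+-3=-12 <-10 → l++
[2,5] -8+-3=-11 <-10 → l++
[3,5] -5+-3=-8 >-10 → r--
[3,4] -5+-4=-9 >-10 → r--

17 moves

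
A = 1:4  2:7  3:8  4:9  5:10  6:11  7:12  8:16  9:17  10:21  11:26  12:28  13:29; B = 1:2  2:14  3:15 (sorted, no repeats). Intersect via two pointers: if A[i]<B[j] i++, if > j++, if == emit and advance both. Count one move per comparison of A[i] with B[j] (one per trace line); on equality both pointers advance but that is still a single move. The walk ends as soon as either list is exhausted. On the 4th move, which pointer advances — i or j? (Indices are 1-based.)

[i=1,j=1] 4>2 → j++
[i=1,j=2] 4<14 → i++
[i=2,j=2] 7<14 → i++
[i=3,j=2] 8<14 → i++

i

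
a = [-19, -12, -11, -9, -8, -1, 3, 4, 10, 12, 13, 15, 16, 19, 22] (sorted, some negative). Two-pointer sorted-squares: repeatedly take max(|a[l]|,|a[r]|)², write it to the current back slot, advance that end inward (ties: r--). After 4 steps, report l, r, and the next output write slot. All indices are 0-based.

l=1, r=11, next write slot=10

l=0 r=14: |-19|<=|22| out[14]=484, r--
l=0 r=13: |-19|<=|19| out[13]=361, r--
l=0 r=12: |-19|>|16| out[12]=361, l++
l=1 r=12: |-12|<=|16| out[11]=256, r--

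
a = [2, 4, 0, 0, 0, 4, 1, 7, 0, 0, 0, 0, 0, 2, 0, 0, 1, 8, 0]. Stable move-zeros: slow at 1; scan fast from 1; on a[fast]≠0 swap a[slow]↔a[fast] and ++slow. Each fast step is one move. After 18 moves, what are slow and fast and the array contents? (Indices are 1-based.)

slow=9, fast=19, a=[2, 4, 4, 1, 7, 2, 1, 8, 0, 0, 0, 0, 0, 0, 0, 0, 0, 0, 0]

(s=1,f=1) a[fast]=2≠0 swap→a[1]=2 → slow++,fast++
(s=2,f=2) a[fast]=4≠0 swap→a[2]=4 → slow++,fast++
(s=3,f=3) a[fast]=0 → fast++
(s=3,f=4) a[fast]=0 → fast++
(s=3,f=5) a[fast]=0 → fast++
(s=3,f=6) a[fast]=4≠0 swap→a[3]=4 → slow++,fast++
(s=4,f=7) a[fast]=1≠0 swap→a[4]=1 → slow++,fast++
(s=5,f=8) a[fast]=7≠0 swap→a[5]=7 → slow++,fast++
(s=6,f=9) a[fast]=0 → fast++
(s=6,f=10) a[fast]=0 → fast++
(s=6,f=11) a[fast]=0 → fast++
(s=6,f=12) a[fast]=0 → fast++
(s=6,f=13) a[fast]=0 → fast++
(s=6,f=14) a[fast]=2≠0 swap→a[6]=2 → slow++,fast++
(s=7,f=15) a[fast]=0 → fast++
(s=7,f=16) a[fast]=0 → fast++
(s=7,f=17) a[fast]=1≠0 swap→a[7]=1 → slow++,fast++
(s=8,f=18) a[fast]=8≠0 swap→a[8]=8 → slow++,fast++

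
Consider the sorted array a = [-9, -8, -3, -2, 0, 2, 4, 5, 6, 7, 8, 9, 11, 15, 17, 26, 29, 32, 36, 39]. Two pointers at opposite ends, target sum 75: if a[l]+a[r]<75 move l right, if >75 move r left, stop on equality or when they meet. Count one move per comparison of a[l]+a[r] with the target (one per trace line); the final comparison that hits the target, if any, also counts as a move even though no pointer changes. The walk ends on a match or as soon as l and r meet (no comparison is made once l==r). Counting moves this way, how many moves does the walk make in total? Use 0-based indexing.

[0,19] -9+39=30 <75 → l++
[1,19] -8+39=31 <75 → l++
[2,19] -3+39=36 <75 → l++
[3,19] -2+39=37 <75 → l++
[4,19] 0+39=39 <75 → l++
[5,19] 2+39=41 <75 → l++
[6,19] 4+39=43 <75 → l++
[7,19] 5+39=44 <75 → l++
[8,19] 6+39=45 <75 → l++
[9,19] 7+39=46 <75 → l++
[10,19] 8+39=47 <75 → l++
[11,19] 9+39=48 <75 → l++
[12,19] 11+39=50 <75 → l++
[13,19] 15+39=54 <75 → l++
[14,19] 17+39=56 <75 → l++
[15,19] 26+39=65 <75 → l++
[16,19] 29+39=68 <75 → l++
[17,19] 32+39=71 <75 → l++
[18,19] 36+39=75 → found

19 moves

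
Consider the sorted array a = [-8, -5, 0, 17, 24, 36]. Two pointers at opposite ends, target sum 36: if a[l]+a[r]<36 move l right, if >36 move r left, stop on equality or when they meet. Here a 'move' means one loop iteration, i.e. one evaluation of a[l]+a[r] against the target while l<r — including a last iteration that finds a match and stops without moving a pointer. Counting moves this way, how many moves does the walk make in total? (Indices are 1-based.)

3 moves

l=1 r=6: -8+36=28 <36, l++
l=2 r=6: -5+36=31 <36, l++
l=3 r=6: 0+36=36, found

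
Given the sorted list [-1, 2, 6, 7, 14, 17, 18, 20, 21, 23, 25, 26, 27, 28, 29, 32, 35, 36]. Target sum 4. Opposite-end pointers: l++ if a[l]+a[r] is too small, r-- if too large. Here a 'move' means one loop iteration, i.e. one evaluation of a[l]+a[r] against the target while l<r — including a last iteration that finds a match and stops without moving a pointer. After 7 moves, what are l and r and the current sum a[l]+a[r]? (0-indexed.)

l=0, r=10, sum=24

[0,17] -1+36=35 >4 → r--
[0,16] -1+35=34 >4 → r--
[0,15] -1+32=31 >4 → r--
[0,14] -1+29=28 >4 → r--
[0,13] -1+28=27 >4 → r--
[0,12] -1+27=26 >4 → r--
[0,11] -1+26=25 >4 → r--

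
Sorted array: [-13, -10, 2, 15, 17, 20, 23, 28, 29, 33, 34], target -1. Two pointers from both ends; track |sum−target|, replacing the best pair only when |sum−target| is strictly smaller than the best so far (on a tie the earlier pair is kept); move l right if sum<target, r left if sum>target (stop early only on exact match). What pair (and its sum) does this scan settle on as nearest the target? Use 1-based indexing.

pair (-13, 15) with sum 2 (|Δ|=3)

[1,11] -13+34=21 d=22 * → r--
[1,10] -13+33=20 d=21 * → r--
[1,9] -13+29=16 d=17 * → r--
[1,8] -13+28=15 d=16 * → r--
[1,7] -13+23=10 d=11 * → r--
[1,6] -13+20=7 d=8 * → r--
[1,5] -13+17=4 d=5 * → r--
[1,4] -13+15=2 d=3 * → r--
[1,3] -13+2=-11 d=10 → l++
[2,3] -10+2=-8 d=7 → l++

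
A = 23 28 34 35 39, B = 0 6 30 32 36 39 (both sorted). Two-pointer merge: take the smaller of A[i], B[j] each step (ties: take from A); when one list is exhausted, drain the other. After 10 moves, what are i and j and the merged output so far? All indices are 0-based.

i=0 j=0: A[i]=23>B[j]=0 take 0, j++
i=0 j=1: A[i]=23>B[j]=6 take 6, j++
i=0 j=2: A[i]=23<=B[j]=30 take 23, i++
i=1 j=2: A[i]=28<=B[j]=30 take 28, i++
i=2 j=2: A[i]=34>B[j]=30 take 30, j++
i=2 j=3: A[i]=34>B[j]=32 take 32, j++
i=2 j=4: A[i]=34<=B[j]=36 take 34, i++
i=3 j=4: A[i]=35<=B[j]=36 take 35, i++
i=4 j=4: A[i]=39>B[j]=36 take 36, j++
i=4 j=5: A[i]=39<=B[j]=39 take 39, i++

i=5, j=5, merged so far=[0, 6, 23, 28, 30, 32, 34, 35, 36, 39]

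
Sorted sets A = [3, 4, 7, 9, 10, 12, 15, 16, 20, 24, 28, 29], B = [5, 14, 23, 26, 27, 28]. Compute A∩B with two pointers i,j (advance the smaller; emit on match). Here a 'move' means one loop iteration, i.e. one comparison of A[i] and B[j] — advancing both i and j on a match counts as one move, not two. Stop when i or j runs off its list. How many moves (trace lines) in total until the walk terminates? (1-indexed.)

[i=1,j=1] 3<5 → i++
[i=2,j=1] 4<5 → i++
[i=3,j=1] 7>5 → j++
[i=3,j=2] 7<14 → i++
[i=4,j=2] 9<14 → i++
[i=5,j=2] 10<14 → i++
[i=6,j=2] 12<14 → i++
[i=7,j=2] 15>14 → j++
[i=7,j=3] 15<23 → i++
[i=8,j=3] 16<23 → i++
[i=9,j=3] 20<23 → i++
[i=10,j=3] 24>23 → j++
[i=10,j=4] 24<26 → i++
[i=11,j=4] 28>26 → j++
[i=11,j=5] 28>27 → j++
[i=11,j=6] 28==28 emit → i++,j++

16 moves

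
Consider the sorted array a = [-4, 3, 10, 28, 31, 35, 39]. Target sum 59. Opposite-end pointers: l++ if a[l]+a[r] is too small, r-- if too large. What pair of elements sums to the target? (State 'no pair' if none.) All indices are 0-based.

(28, 31)

[0,6] -4+39=35 <59 → l++
[1,6] 3+39=42 <59 → l++
[2,6] 10+39=49 <59 → l++
[3,6] 28+39=67 >59 → r--
[3,5] 28+35=63 >59 → r--
[3,4] 28+31=59 → found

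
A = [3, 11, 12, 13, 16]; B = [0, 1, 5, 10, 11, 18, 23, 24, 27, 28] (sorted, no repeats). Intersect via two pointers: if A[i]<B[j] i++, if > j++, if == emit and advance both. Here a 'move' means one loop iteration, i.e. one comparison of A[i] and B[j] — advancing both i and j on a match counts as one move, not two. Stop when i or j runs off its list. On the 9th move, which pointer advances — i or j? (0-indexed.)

i=0 j=0: 3>0, j++
i=0 j=1: 3>1, j++
i=0 j=2: 3<5, i++
i=1 j=2: 11>5, j++
i=1 j=3: 11>10, j++
i=1 j=4: 11==11 emit, i++,j++
i=2 j=5: 12<18, i++
i=3 j=5: 13<18, i++
i=4 j=5: 16<18, i++

i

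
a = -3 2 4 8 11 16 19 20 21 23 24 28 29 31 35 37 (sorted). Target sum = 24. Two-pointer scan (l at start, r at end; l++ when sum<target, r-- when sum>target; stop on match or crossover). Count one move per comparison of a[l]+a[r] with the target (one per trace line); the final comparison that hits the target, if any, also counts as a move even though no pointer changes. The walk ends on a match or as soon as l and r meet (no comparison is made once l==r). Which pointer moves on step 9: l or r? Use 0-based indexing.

l=0 r=15: -3+37=34 >24, r--
l=0 r=14: -3+35=32 >24, r--
l=0 r=13: -3+31=28 >24, r--
l=0 r=12: -3+29=26 >24, r--
l=0 r=11: -3+28=25 >24, r--
l=0 r=10: -3+24=21 <24, l++
l=1 r=10: 2+24=26 >24, r--
l=1 r=9: 2+23=25 >24, r--
l=1 r=8: 2+21=23 <24, l++

l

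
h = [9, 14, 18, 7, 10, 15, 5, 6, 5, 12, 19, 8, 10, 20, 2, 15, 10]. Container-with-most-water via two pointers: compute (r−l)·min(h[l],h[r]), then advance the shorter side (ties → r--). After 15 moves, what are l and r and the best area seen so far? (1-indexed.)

l=1 r=17: min(9,10)*16=144 best=144 *, l++
l=2 r=17: min(14,10)*15=150 best=150 *, r--
l=2 r=16: min(14,15)*14=196 best=196 *, l++
l=3 r=16: min(18,15)*13=195 best=196, r--
l=3 r=15: min(18,2)*12=24 best=196, r--
l=3 r=14: min(18,20)*11=198 best=198 *, l++
l=4 r=14: min(7,20)*10=70 best=198, l++
l=5 r=14: min(10,20)*9=90 best=198, l++
l=6 r=14: min(15,20)*8=120 best=198, l++
l=7 r=14: min(5,20)*7=35 best=198, l++
l=8 r=14: min(6,20)*6=36 best=198, l++
l=9 r=14: min(5,20)*5=25 best=198, l++
l=10 r=14: min(12,20)*4=48 best=198, l++
l=11 r=14: min(19,20)*3=57 best=198, l++
l=12 r=14: min(8,20)*2=16 best=198, l++

l=13, r=14, best area=198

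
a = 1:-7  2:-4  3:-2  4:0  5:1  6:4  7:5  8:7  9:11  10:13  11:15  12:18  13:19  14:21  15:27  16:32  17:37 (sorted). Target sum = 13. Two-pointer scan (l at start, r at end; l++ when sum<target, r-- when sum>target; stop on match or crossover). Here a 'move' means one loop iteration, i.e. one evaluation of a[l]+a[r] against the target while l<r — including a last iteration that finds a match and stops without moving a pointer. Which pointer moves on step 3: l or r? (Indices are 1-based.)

r

[1,17] -7+37=30 >13 → r--
[1,16] -7+32=25 >13 → r--
[1,15] -7+27=20 >13 → r--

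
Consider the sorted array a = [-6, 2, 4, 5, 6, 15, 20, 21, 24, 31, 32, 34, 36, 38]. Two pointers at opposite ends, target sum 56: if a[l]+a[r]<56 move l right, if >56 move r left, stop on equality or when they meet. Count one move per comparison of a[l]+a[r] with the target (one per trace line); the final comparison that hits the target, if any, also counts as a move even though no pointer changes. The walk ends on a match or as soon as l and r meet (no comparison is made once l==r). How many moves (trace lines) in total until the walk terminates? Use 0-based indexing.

l=0 r=13: -6+38=32 <56, l++
l=1 r=13: 2+38=40 <56, l++
l=2 r=13: 4+38=42 <56, l++
l=3 r=13: 5+38=43 <56, l++
l=4 r=13: 6+38=44 <56, l++
l=5 r=13: 15+38=53 <56, l++
l=6 r=13: 20+38=58 >56, r--
l=6 r=12: 20+36=56, found

8 moves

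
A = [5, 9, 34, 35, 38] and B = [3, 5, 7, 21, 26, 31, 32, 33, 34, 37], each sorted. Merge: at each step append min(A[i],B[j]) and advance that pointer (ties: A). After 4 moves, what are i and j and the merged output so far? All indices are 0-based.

[i=0,j=0] A[i]=5>B[j]=3 take 3 → j++
[i=0,j=1] A[i]=5<=B[j]=5 take 5 → i++
[i=1,j=1] A[i]=9>B[j]=5 take 5 → j++
[i=1,j=2] A[i]=9>B[j]=7 take 7 → j++

i=1, j=3, merged so far=[3, 5, 5, 7]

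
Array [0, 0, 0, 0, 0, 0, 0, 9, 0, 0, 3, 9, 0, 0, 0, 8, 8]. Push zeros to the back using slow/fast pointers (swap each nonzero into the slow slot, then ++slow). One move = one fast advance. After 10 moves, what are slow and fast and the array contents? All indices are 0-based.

slow=1, fast=10, a=[9, 0, 0, 0, 0, 0, 0, 0, 0, 0, 3, 9, 0, 0, 0, 8, 8]

(s=0,f=0) a[fast]=0 → fast++
(s=0,f=1) a[fast]=0 → fast++
(s=0,f=2) a[fast]=0 → fast++
(s=0,f=3) a[fast]=0 → fast++
(s=0,f=4) a[fast]=0 → fast++
(s=0,f=5) a[fast]=0 → fast++
(s=0,f=6) a[fast]=0 → fast++
(s=0,f=7) a[fast]=9≠0 swap→a[0]=9 → slow++,fast++
(s=1,f=8) a[fast]=0 → fast++
(s=1,f=9) a[fast]=0 → fast++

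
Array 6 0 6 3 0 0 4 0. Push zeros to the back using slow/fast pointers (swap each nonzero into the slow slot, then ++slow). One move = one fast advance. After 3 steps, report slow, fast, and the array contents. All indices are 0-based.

slow=2, fast=3, a=[6, 6, 0, 3, 0, 0, 4, 0]

slow=0 fast=0: a[fast]=6≠0 swap→a[0]=6, slow++,fast++
slow=1 fast=1: a[fast]=0, fast++
slow=1 fast=2: a[fast]=6≠0 swap→a[1]=6, slow++,fast++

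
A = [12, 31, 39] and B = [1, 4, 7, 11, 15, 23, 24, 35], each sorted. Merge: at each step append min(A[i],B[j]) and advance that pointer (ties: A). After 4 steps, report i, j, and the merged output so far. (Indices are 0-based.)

i=0, j=4, merged so far=[1, 4, 7, 11]

[i=0,j=0] A[i]=12>B[j]=1 take 1 → j++
[i=0,j=1] A[i]=12>B[j]=4 take 4 → j++
[i=0,j=2] A[i]=12>B[j]=7 take 7 → j++
[i=0,j=3] A[i]=12>B[j]=11 take 11 → j++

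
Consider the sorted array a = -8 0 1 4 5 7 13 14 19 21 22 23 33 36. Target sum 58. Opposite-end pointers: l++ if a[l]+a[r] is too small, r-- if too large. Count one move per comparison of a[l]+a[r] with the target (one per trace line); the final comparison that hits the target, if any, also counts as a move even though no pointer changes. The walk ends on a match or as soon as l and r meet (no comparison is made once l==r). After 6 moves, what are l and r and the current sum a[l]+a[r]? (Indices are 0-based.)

l=6, r=13, sum=49

[0,13] -8+36=28 <58 → l++
[1,13] 0+36=36 <58 → l++
[2,13] 1+36=37 <58 → l++
[3,13] 4+36=40 <58 → l++
[4,13] 5+36=41 <58 → l++
[5,13] 7+36=43 <58 → l++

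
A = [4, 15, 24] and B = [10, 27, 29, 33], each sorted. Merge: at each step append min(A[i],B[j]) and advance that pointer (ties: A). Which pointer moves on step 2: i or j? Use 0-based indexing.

i=0 j=0: A[i]=4<=B[j]=10 take 4, i++
i=1 j=0: A[i]=15>B[j]=10 take 10, j++

j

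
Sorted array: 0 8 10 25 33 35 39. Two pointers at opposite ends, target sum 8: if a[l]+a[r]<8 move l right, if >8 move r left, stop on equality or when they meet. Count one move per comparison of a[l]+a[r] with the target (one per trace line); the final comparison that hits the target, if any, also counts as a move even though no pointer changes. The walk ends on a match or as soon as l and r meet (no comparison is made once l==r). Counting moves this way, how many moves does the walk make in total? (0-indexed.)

l=0 r=6: 0+39=39 >8, r--
l=0 r=5: 0+35=35 >8, r--
l=0 r=4: 0+33=33 >8, r--
l=0 r=3: 0+25=25 >8, r--
l=0 r=2: 0+10=10 >8, r--
l=0 r=1: 0+8=8, found

6 moves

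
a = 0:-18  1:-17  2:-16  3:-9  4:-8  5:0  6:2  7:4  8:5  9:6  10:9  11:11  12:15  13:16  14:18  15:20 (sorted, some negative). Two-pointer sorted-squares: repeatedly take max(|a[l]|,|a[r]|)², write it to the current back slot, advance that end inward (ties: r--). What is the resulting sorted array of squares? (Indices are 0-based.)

[0, 4, 16, 25, 36, 64, 81, 81, 121, 225, 256, 256, 289, 324, 324, 400]

l=0 r=15: |-18|<=|20| out[15]=400, r--
l=0 r=14: |-18|<=|18| out[14]=324, r--
l=0 r=13: |-18|>|16| out[13]=324, l++
l=1 r=13: |-17|>|16| out[12]=289, l++
l=2 r=13: |-16|<=|16| out[11]=256, r--
l=2 r=12: |-16|>|15| out[10]=256, l++
l=3 r=12: |-9|<=|15| out[9]=225, r--
l=3 r=11: |-9|<=|11| out[8]=121, r--
l=3 r=10: |-9|<=|9| out[7]=81, r--
l=3 r=9: |-9|>|6| out[6]=81, l++
l=4 r=9: |-8|>|6| out[5]=64, l++
l=5 r=9: |0|<=|6| out[4]=36, r--
l=5 r=8: |0|<=|5| out[3]=25, r--
l=5 r=7: |0|<=|4| out[2]=16, r--
l=5 r=6: |0|<=|2| out[1]=4, r--
l=5 r=5: |0|<=|0| out[0]=0, r--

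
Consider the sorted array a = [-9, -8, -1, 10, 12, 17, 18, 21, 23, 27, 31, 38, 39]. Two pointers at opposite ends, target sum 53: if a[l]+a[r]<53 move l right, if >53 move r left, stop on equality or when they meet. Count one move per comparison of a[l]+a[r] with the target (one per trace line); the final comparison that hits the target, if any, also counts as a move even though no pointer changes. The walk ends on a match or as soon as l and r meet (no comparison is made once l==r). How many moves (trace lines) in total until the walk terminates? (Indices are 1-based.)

12 moves

l=1 r=13: -9+39=30 <53, l++
l=2 r=13: -8+39=31 <53, l++
l=3 r=13: -1+39=38 <53, l++
l=4 r=13: 10+39=49 <53, l++
l=5 r=13: 12+39=51 <53, l++
l=6 r=13: 17+39=56 >53, r--
l=6 r=12: 17+38=55 >53, r--
l=6 r=11: 17+31=48 <53, l++
l=7 r=11: 18+31=49 <53, l++
l=8 r=11: 21+31=52 <53, l++
l=9 r=11: 23+31=54 >53, r--
l=9 r=10: 23+27=50 <53, l++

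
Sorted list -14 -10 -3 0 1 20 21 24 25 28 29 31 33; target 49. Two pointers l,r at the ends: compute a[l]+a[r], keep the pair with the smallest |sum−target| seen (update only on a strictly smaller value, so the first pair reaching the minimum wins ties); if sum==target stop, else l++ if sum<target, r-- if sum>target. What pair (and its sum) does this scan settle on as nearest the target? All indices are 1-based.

[1,13] -14+33=19 d=30 * → l++
[2,13] -10+33=23 d=26 * → l++
[3,13] -3+33=30 d=19 * → l++
[4,13] 0+33=33 d=16 * → l++
[5,13] 1+33=34 d=15 * → l++
[6,13] 20+33=53 d=4 * → r--
[6,12] 20+31=51 d=2 * → r--
[6,11] 20+29=49 d=0 * → stop

pair (20, 29) with sum 49 (|Δ|=0)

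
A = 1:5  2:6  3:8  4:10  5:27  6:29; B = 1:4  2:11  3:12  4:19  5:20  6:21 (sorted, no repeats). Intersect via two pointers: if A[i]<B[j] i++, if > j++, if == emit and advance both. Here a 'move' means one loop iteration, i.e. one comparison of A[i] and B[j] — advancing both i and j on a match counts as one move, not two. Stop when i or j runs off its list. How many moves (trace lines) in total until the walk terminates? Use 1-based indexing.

i=1 j=1: 5>4, j++
i=1 j=2: 5<11, i++
i=2 j=2: 6<11, i++
i=3 j=2: 8<11, i++
i=4 j=2: 10<11, i++
i=5 j=2: 27>11, j++
i=5 j=3: 27>12, j++
i=5 j=4: 27>19, j++
i=5 j=5: 27>20, j++
i=5 j=6: 27>21, j++

10 moves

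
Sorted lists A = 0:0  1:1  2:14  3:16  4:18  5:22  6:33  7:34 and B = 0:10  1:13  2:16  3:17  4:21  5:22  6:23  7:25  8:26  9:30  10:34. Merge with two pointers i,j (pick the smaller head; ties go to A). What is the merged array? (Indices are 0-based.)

i=0 j=0: A[i]=0<=B[j]=10 take 0, i++
i=1 j=0: A[i]=1<=B[j]=10 take 1, i++
i=2 j=0: A[i]=14>B[j]=10 take 10, j++
i=2 j=1: A[i]=14>B[j]=13 take 13, j++
i=2 j=2: A[i]=14<=B[j]=16 take 14, i++
i=3 j=2: A[i]=16<=B[j]=16 take 16, i++
i=4 j=2: A[i]=18>B[j]=16 take 16, j++
i=4 j=3: A[i]=18>B[j]=17 take 17, j++
i=4 j=4: A[i]=18<=B[j]=21 take 18, i++
i=5 j=4: A[i]=22>B[j]=21 take 21, j++
i=5 j=5: A[i]=22<=B[j]=22 take 22, i++
i=6 j=5: A[i]=33>B[j]=22 take 22, j++
i=6 j=6: A[i]=33>B[j]=23 take 23, j++
i=6 j=7: A[i]=33>B[j]=25 take 25, j++
i=6 j=8: A[i]=33>B[j]=26 take 26, j++
i=6 j=9: A[i]=33>B[j]=30 take 30, j++
i=6 j=10: A[i]=33<=B[j]=34 take 33, i++
i=7 j=10: A[i]=34<=B[j]=34 take 34, i++
i=8 j=10: A done, take B[j]=34, j++

[0, 1, 10, 13, 14, 16, 16, 17, 18, 21, 22, 22, 23, 25, 26, 30, 33, 34, 34]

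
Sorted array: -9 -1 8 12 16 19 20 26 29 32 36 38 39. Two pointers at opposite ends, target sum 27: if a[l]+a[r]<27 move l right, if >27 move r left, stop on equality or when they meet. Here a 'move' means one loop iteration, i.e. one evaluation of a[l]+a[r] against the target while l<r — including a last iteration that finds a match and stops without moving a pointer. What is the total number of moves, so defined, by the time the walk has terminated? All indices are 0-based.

l=0 r=12: -9+39=30 >27, r--
l=0 r=11: -9+38=29 >27, r--
l=0 r=10: -9+36=27, found

3 moves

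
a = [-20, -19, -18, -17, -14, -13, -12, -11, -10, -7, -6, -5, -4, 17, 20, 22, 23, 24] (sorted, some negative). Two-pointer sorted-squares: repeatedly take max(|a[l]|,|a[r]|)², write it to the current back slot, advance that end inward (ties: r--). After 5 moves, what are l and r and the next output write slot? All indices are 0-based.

l=0 r=17: |-20|<=|24| out[17]=576, r--
l=0 r=16: |-20|<=|23| out[16]=529, r--
l=0 r=15: |-20|<=|22| out[15]=484, r--
l=0 r=14: |-20|<=|20| out[14]=400, r--
l=0 r=13: |-20|>|17| out[13]=400, l++

l=1, r=13, next write slot=12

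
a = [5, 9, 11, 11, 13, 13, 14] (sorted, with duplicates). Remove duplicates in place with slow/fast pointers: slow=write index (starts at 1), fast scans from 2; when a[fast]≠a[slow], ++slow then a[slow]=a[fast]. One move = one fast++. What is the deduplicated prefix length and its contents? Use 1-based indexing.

(s=1,f=2) a[fast]=9≠a[slow]=5 write a[2]=9 → slow++,fast++
(s=2,f=3) a[fast]=11≠a[slow]=9 write a[3]=11 → slow++,fast++
(s=3,f=4) a[fast]=11=a[slow] dup → fast++
(s=3,f=5) a[fast]=13≠a[slow]=11 write a[4]=13 → slow++,fast++
(s=4,f=6) a[fast]=13=a[slow] dup → fast++
(s=4,f=7) a[fast]=14≠a[slow]=13 write a[5]=14 → slow++,fast++

length 5; prefix = [5, 9, 11, 13, 14]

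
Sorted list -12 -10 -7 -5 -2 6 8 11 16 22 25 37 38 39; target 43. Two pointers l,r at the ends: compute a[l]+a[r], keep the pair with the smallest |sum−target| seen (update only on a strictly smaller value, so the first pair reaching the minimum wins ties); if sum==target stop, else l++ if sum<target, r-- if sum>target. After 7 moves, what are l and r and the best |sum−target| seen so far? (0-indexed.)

l=0 r=13: -12+39=27 d=16 *, l++
l=1 r=13: -10+39=29 d=14 *, l++
l=2 r=13: -7+39=32 d=11 *, l++
l=3 r=13: -5+39=34 d=9 *, l++
l=4 r=13: -2+39=37 d=6 *, l++
l=5 r=13: 6+39=45 d=2 *, r--
l=5 r=12: 6+38=44 d=1 *, r--

l=5, r=11, best |Δ|=1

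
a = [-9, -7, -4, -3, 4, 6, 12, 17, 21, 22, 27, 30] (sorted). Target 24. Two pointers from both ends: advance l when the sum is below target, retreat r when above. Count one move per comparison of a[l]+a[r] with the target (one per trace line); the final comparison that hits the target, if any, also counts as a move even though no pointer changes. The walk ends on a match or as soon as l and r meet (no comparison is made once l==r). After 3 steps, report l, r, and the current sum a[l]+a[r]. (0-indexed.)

[0,11] -9+30=21 <24 → l++
[1,11] -7+30=23 <24 → l++
[2,11] -4+30=26 >24 → r--

l=2, r=10, sum=23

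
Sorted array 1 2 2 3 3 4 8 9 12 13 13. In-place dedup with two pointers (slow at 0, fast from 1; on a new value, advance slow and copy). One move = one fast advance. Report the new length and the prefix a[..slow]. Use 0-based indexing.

slow=0 fast=1: a[fast]=2≠a[slow]=1 write a[1]=2, slow++,fast++
slow=1 fast=2: a[fast]=2=a[slow] dup, fast++
slow=1 fast=3: a[fast]=3≠a[slow]=2 write a[2]=3, slow++,fast++
slow=2 fast=4: a[fast]=3=a[slow] dup, fast++
slow=2 fast=5: a[fast]=4≠a[slow]=3 write a[3]=4, slow++,fast++
slow=3 fast=6: a[fast]=8≠a[slow]=4 write a[4]=8, slow++,fast++
slow=4 fast=7: a[fast]=9≠a[slow]=8 write a[5]=9, slow++,fast++
slow=5 fast=8: a[fast]=12≠a[slow]=9 write a[6]=12, slow++,fast++
slow=6 fast=9: a[fast]=13≠a[slow]=12 write a[7]=13, slow++,fast++
slow=7 fast=10: a[fast]=13=a[slow] dup, fast++

length 8; prefix = [1, 2, 3, 4, 8, 9, 12, 13]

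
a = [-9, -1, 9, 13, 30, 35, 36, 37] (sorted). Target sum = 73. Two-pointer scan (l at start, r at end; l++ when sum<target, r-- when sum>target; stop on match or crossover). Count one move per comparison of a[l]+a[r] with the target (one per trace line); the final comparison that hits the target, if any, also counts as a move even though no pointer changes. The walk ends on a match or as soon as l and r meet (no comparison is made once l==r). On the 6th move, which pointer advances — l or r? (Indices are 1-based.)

l

[1,8] -9+37=28 <73 → l++
[2,8] -1+37=36 <73 → l++
[3,8] 9+37=46 <73 → l++
[4,8] 13+37=50 <73 → l++
[5,8] 30+37=67 <73 → l++
[6,8] 35+37=72 <73 → l++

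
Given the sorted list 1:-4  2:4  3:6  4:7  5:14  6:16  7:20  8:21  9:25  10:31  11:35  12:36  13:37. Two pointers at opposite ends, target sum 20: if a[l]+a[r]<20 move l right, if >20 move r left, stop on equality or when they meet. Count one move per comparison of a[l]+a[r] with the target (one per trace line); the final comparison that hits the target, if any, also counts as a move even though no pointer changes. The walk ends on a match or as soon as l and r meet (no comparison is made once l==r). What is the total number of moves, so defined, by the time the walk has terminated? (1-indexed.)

[1,13] -4+37=33 >20 → r--
[1,12] -4+36=32 >20 → r--
[1,11] -4+35=31 >20 → r--
[1,10] -4+31=27 >20 → r--
[1,9] -4+25=21 >20 → r--
[1,8] -4+21=17 <20 → l++
[2,8] 4+21=25 >20 → r--
[2,7] 4+20=24 >20 → r--
[2,6] 4+16=20 → found

9 moves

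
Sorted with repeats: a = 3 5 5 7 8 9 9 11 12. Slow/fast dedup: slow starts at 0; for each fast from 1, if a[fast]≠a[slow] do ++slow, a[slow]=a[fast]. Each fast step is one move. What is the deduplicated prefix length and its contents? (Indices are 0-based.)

length 7; prefix = [3, 5, 7, 8, 9, 11, 12]

slow=0 fast=1: a[fast]=5≠a[slow]=3 write a[1]=5, slow++,fast++
slow=1 fast=2: a[fast]=5=a[slow] dup, fast++
slow=1 fast=3: a[fast]=7≠a[slow]=5 write a[2]=7, slow++,fast++
slow=2 fast=4: a[fast]=8≠a[slow]=7 write a[3]=8, slow++,fast++
slow=3 fast=5: a[fast]=9≠a[slow]=8 write a[4]=9, slow++,fast++
slow=4 fast=6: a[fast]=9=a[slow] dup, fast++
slow=4 fast=7: a[fast]=11≠a[slow]=9 write a[5]=11, slow++,fast++
slow=5 fast=8: a[fast]=12≠a[slow]=11 write a[6]=12, slow++,fast++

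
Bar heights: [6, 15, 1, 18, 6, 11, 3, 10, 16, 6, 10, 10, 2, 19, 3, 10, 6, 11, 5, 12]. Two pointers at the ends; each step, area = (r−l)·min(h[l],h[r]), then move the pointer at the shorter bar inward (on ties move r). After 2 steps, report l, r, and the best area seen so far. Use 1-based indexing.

l=2, r=19, best area=216

l=1 r=20: min(6,12)*19=114 best=114 *, l++
l=2 r=20: min(15,12)*18=216 best=216 *, r--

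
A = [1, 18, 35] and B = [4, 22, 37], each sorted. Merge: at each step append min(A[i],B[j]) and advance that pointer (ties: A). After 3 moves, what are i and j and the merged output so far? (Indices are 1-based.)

[i=1,j=1] A[i]=1<=B[j]=4 take 1 → i++
[i=2,j=1] A[i]=18>B[j]=4 take 4 → j++
[i=2,j=2] A[i]=18<=B[j]=22 take 18 → i++

i=3, j=2, merged so far=[1, 4, 18]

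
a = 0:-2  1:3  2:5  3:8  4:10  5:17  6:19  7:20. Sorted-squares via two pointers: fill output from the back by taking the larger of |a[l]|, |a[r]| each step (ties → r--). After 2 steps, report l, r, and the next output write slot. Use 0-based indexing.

l=0, r=5, next write slot=5

l=0 r=7: |-2|<=|20| out[7]=400, r--
l=0 r=6: |-2|<=|19| out[6]=361, r--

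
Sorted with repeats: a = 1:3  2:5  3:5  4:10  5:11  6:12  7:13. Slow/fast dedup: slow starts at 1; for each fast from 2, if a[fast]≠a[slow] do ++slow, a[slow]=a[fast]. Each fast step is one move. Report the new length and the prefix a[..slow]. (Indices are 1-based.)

length 6; prefix = [3, 5, 10, 11, 12, 13]

slow=1 fast=2: a[fast]=5≠a[slow]=3 write a[2]=5, slow++,fast++
slow=2 fast=3: a[fast]=5=a[slow] dup, fast++
slow=2 fast=4: a[fast]=10≠a[slow]=5 write a[3]=10, slow++,fast++
slow=3 fast=5: a[fast]=11≠a[slow]=10 write a[4]=11, slow++,fast++
slow=4 fast=6: a[fast]=12≠a[slow]=11 write a[5]=12, slow++,fast++
slow=5 fast=7: a[fast]=13≠a[slow]=12 write a[6]=13, slow++,fast++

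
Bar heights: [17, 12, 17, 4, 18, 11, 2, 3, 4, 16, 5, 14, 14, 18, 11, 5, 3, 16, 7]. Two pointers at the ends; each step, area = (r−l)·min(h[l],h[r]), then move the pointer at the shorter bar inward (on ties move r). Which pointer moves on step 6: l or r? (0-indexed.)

l

l=0 r=18: min(17,7)*18=126 best=126 *, r--
l=0 r=17: min(17,16)*17=272 best=272 *, r--
l=0 r=16: min(17,3)*16=48 best=272, r--
l=0 r=15: min(17,5)*15=75 best=272, r--
l=0 r=14: min(17,11)*14=154 best=272, r--
l=0 r=13: min(17,18)*13=221 best=272, l++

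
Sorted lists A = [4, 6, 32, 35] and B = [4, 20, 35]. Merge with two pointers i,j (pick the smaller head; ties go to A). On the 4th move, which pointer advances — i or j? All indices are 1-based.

[i=1,j=1] A[i]=4<=B[j]=4 take 4 → i++
[i=2,j=1] A[i]=6>B[j]=4 take 4 → j++
[i=2,j=2] A[i]=6<=B[j]=20 take 6 → i++
[i=3,j=2] A[i]=32>B[j]=20 take 20 → j++

j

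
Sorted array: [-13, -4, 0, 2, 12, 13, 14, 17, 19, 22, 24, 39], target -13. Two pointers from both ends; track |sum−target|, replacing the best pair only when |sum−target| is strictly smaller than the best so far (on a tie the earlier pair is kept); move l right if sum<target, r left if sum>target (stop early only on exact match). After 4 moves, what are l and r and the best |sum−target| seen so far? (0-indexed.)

[0,11] -13+39=26 d=39 * → r--
[0,10] -13+24=11 d=24 * → r--
[0,9] -13+22=9 d=22 * → r--
[0,8] -13+19=6 d=19 * → r--

l=0, r=7, best |Δ|=19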